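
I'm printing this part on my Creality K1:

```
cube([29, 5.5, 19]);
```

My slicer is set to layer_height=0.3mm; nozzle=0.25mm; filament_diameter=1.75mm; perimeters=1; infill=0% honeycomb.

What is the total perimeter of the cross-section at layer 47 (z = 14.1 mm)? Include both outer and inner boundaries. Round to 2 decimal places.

At z = 14.1 mm: the cube (footprint 29×5.5) is included at this height (perimeter 69.00 mm). Overall, the cross-section is a single solid region. Total boundary length (outer) = 69.00 mm.

69.00 mm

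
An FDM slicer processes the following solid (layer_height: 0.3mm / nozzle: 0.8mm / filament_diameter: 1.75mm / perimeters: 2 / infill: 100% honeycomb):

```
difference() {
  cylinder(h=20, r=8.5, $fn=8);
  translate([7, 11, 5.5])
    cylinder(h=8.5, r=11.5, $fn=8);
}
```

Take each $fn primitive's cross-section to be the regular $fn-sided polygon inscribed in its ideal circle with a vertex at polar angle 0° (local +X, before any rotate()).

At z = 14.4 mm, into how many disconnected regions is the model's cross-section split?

At z = 14.4 mm: the r=8.5 cylinder gives a regular 8-gon of circumradius 8.5 (constant along its height); the cylinder at (7, 11) does not reach this height (z outside [5.5, 14]); Taking the first minus the rest: none of the subtracted shapes is present at this height, so the r=8.5 cylinder is unchanged — 1 connected region. The result has 1 disconnected region.

1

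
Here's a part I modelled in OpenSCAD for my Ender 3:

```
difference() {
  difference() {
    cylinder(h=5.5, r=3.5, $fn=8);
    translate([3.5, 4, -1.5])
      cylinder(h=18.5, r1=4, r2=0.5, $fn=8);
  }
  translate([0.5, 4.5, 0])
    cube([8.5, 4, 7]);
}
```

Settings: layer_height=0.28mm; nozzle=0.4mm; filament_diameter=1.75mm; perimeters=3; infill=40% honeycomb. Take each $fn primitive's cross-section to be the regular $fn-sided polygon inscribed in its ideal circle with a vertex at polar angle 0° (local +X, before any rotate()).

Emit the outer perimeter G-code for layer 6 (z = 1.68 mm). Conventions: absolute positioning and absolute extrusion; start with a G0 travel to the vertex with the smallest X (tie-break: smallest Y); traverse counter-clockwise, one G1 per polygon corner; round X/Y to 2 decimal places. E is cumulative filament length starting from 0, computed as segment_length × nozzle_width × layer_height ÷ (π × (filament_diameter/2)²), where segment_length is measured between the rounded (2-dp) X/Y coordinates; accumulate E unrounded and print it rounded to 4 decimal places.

G0 X-3.50 Y0.00 Z1.68
G1 X-2.47 Y-2.47 E0.1246
G1 X0.00 Y-3.50 E0.2492
G1 X2.47 Y-2.47 E0.3738
G1 X3.50 Y0.00 E0.4985
G1 X3.20 Y0.73 E0.5352
G1 X1.10 Y1.60 E0.6410
G1 X0.37 Y3.35 E0.7293
G1 X0.00 Y3.50 E0.7479
G1 X-2.47 Y2.47 E0.8725
G1 X-3.50 Y0.00 E0.9972

At z = 1.68 mm: the r=3.5 cylinder gives a regular 8-gon of circumradius 3.5 (constant along its height); the cone at (3.5, 4): at t=0.172 of its height the radius interpolates to r₁+(r₂−r₁)t = 3.398, giving a regular 8-gon of that circumradius; Subtracting the remaining from the first: starting from the r=3.5 cylinder, the cone at (3.5, 4) partially overlaps it — only the 3.05 mm² overlap (of its 32.67 mm²) is removed, clipping the outline — 1 connected region; the cube at (0.5, 4.5) is present — its section is the full 8.5×4 rectangle; Subtracting the remaining from the first: starting from the result so far, the 8.5×4 cube at (0.5, 4.5) misses the remaining region (no effect) — 1 connected region. The outline is a single polygon with 10 vertices. Extrusion per mm of travel: 0.4 × 0.28 / (π × 0.875²) = 0.046564. Accumulating E over each segment gives final E = 0.9972.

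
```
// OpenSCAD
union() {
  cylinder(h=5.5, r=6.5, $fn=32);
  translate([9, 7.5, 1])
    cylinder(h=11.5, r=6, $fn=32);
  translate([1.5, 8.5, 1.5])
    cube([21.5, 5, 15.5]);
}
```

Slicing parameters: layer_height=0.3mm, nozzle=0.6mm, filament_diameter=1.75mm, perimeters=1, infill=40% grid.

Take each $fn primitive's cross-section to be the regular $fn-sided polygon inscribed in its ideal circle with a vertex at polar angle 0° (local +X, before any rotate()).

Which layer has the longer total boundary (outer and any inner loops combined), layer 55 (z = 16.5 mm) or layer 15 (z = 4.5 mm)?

Layer 55 (z = 16.5): the cylinder does not reach this height (z outside [0, 5.5]); the cylinder at (9, 7.5) does not reach this height (z outside [1, 12.5]); the cube at (1.5, 8.5) (footprint 21.5×5) is included at this height (perimeter 53.00 mm); Merging all regions: only the 21.5×5 cube at (1.5, 8.5) is present, so the union is just that shape — boundary = 53.00 mm. So its perimeter = 53.00 mm. Layer 15 (z = 4.5): the r=6.5 cylinder contributes a regular 32-gon of circumradius 6.5 (perimeter = 2·32·6.500·sin(180°/32) = 40.78 mm); the cylinder at (9, 7.5): section is a regular 32-gon, circumradius r=6 (perimeter = 2·32·6.000·sin(180°/32) = 37.64 mm); the cube at (1.5, 8.5) is present — its section is the full 21.5×5 rectangle (perimeter 53.00 mm); Taking the union: the regions partially overlap (shared area 46.41 mm²), so the edge portions inside another operand are dropped and the merged outline is re-measured after clipping — boundary = 94.16 mm. So its perimeter = 94.16 mm. Layer 15 is larger (94.16 vs 53.00 mm).

layer 15 (z = 4.5 mm)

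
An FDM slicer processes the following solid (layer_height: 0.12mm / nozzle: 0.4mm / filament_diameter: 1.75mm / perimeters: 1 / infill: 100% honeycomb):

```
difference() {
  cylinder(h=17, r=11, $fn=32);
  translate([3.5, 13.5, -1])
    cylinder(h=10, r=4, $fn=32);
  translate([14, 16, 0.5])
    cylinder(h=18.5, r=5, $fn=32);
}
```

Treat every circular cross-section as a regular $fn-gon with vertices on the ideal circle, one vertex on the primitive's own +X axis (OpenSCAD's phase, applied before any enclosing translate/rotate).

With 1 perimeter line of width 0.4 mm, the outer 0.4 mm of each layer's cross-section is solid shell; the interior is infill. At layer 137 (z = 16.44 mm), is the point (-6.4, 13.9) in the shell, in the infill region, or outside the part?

At z = 16.44 mm: the cylinder: section is a regular 32-gon, circumradius r=11; the cylinder at (3.5, 13.5) is absent (z outside [-1, 9]); the r=5 cylinder at (14, 16) gives a regular 32-gon of circumradius 5 (constant along its height); Subtracting the remaining from the first: starting from the r=11 cylinder, the r=5 cylinder at (14, 16) misses the remaining region (no effect) — 1 connected region. Overall, the cross-section is a single solid region. The nearest boundary edge runs (-6.11, 9.15)→(-4.21, 10.16); distance from the point to it = 4.33 mm. The point is not inside any of the regions above, so it lies outside the cross-section (4.33 mm from the nearest boundary).

outside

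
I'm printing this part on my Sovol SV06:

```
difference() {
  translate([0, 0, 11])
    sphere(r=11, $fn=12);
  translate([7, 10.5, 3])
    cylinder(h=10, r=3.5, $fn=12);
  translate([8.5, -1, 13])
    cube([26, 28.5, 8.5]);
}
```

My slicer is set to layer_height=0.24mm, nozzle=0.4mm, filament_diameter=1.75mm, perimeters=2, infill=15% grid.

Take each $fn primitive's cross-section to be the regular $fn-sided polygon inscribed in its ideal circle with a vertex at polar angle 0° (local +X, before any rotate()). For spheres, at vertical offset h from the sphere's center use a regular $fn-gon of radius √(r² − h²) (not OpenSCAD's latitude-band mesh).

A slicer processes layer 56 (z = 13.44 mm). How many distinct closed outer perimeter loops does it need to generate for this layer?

At z = 13.44 mm: the r=11 sphere contributes a regular 12-gon of circumradius √(11²−2.44²) = 10.726; the cylinder at (7, 10.5) is not intersected at this z (z outside [3, 13]); the cube at (8.5, -1) is present — its section is the full 26×28.5 rectangle; Subtracting the remaining from the first: starting from the r=11 sphere, the 26×28.5 cube at (8.5, -1) partially overlaps it — only the 10.49 mm² overlap (of its 741.00 mm²) is removed, clipping the outline — 1 connected region. The result has 1 disconnected region.

1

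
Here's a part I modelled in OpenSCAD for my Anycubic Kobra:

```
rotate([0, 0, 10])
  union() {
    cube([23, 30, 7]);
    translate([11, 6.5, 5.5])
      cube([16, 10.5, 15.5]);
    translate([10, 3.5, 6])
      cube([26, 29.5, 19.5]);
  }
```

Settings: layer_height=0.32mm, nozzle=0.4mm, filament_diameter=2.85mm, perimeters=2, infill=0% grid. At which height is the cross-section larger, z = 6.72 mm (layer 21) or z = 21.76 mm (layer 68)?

layer 21 (z = 6.72 mm)

Layer 21 (z = 6.72): the cube (footprint 23×30) is included at this height (area 690.00 mm²); the 16×10.5 cube at (11, 6.5) contributes its full rectangle (area 168.00 mm²); the cube at (10, 3.5) is present — its section is the full 26×29.5 rectangle (area 767.00 mm²); Merging all regions: the regions partially overlap — summed areas 1625.00 mm² minus the doubly-counted overlap 512.50 mm² gives 1112.50 mm² — area = 1112.50 mm²; (rotated 10° about Z; rotation is an isometry so areas/perimeters/island counts are preserved). So its area = 1112.50 mm². Layer 68 (z = 21.76): the cube is not intersected at this z (z outside [0, 7]); the cube at (11, 6.5) is not intersected at this z (z outside [5.5, 21]); the cube at (10, 3.5) (footprint 26×29.5) is included at this height (area 767.00 mm²); Merging all regions: only the 26×29.5 cube at (10, 3.5) is present, so the union is just that shape — area = 767.00 mm²; (whole slice rotated 10° about Z — lengths, areas and connectivity unchanged). So its area = 767.00 mm². Layer 21 is larger (1112.50 vs 767.00 mm²).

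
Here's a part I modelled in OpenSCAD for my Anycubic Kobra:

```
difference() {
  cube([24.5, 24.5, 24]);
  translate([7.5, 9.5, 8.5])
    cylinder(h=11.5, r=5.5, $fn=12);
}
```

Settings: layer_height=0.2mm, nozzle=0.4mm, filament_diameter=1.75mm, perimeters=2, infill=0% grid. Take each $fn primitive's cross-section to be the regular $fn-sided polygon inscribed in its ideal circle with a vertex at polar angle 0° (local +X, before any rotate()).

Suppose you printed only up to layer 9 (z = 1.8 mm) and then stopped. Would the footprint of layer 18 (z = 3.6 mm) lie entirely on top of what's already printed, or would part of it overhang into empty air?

entirely on top

Compare the two slices. At z = 1.8: the 24.5×24.5 cube contributes its full rectangle (area 600.25 mm²); the cylinder at (7.5, 9.5) does not reach this height (z outside [8.5, 20]); Subtracting the remaining from the first: none of the subtracted shapes is present at this height, so the 24.5×24.5 cube is unchanged — area = 600.25 mm². At z = 3.6: the cube is present — its section is the full 24.5×24.5 rectangle (area 600.25 mm²); the cylinder at (7.5, 9.5) does not reach this height (z outside [8.5, 20]); Subtracting the remaining from the first: none of the subtracted shapes is present at this height, so the 24.5×24.5 cube is unchanged — area = 600.25 mm². Checking containment: the cross-section at z = 3.6 is a subset of the cross-section at z = 1.8.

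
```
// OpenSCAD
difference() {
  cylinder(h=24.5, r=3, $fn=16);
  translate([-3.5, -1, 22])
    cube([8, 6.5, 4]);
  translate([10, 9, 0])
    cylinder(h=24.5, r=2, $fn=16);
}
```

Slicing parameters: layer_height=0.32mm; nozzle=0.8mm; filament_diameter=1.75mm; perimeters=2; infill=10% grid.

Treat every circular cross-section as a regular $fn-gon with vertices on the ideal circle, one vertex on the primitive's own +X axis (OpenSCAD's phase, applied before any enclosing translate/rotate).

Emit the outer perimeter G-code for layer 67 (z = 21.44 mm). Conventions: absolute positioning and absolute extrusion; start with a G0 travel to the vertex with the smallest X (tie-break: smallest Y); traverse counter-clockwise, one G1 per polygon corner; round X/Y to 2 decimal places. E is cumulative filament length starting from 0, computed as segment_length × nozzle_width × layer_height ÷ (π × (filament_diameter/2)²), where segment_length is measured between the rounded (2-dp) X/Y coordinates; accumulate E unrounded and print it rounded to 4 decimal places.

G0 X-3.00 Y0.00 Z21.44
G1 X-2.77 Y-1.15 E0.1248
G1 X-2.12 Y-2.12 E0.2491
G1 X-1.15 Y-2.77 E0.3734
G1 X0.00 Y-3.00 E0.4982
G1 X1.15 Y-2.77 E0.6230
G1 X2.12 Y-2.12 E0.7473
G1 X2.77 Y-1.15 E0.8716
G1 X3.00 Y0.00 E0.9964
G1 X2.77 Y1.15 E1.1212
G1 X2.12 Y2.12 E1.2455
G1 X1.15 Y2.77 E1.3698
G1 X0.00 Y3.00 E1.4946
G1 X-1.15 Y2.77 E1.6194
G1 X-2.12 Y2.12 E1.7437
G1 X-2.77 Y1.15 E1.8680
G1 X-3.00 Y0.00 E1.9928

At z = 21.44 mm: the cylinder: section is a regular 16-gon, circumradius r=3; the cube at (-3.5, -1) does not reach this height (z outside [22, 26]); the r=2 cylinder at (10, 9) contributes a regular 16-gon of circumradius 2; Subtracting the remaining from the first: starting from the r=3 cylinder, the r=2 cylinder at (10, 9) misses the remaining region (no effect) — 1 connected region. The outline is a single polygon with 16 vertices. Extrusion per mm of travel: 0.8 × 0.32 / (π × 0.875²) = 0.106432. Accumulating E over each segment gives final E = 1.9928.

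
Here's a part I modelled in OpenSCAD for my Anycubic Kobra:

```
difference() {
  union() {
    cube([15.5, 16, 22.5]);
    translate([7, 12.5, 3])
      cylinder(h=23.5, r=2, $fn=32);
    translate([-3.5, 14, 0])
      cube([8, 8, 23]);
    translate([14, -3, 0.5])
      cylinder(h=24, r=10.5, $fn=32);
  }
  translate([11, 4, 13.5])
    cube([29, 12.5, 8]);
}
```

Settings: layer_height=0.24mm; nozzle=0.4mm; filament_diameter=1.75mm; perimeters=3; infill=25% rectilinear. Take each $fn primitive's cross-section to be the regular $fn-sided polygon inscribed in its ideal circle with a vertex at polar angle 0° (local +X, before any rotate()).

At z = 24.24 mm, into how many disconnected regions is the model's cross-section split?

2

At z = 24.24 mm: the cube does not reach this height (z outside [0, 22.5]); the cylinder at (7, 12.5): section is a regular 32-gon, circumradius r=2; the cube at (-3.5, 14) does not reach this height (z outside [0, 23]); the r=10.5 cylinder at (14, -3) gives a regular 32-gon of circumradius 10.5 (constant along its height); Merging all regions: the 2 present regions are separate (no shared area or edge), so areas and boundary lengths simply add and each stays a separate island — 2 connected regions; the cube at (11, 4) does not reach this height (z outside [13.5, 21.5]); After the difference (first − rest): none of the subtracted shapes is present at this height, so the result so far is unchanged — 2 connected regions. The result has 2 disconnected regions.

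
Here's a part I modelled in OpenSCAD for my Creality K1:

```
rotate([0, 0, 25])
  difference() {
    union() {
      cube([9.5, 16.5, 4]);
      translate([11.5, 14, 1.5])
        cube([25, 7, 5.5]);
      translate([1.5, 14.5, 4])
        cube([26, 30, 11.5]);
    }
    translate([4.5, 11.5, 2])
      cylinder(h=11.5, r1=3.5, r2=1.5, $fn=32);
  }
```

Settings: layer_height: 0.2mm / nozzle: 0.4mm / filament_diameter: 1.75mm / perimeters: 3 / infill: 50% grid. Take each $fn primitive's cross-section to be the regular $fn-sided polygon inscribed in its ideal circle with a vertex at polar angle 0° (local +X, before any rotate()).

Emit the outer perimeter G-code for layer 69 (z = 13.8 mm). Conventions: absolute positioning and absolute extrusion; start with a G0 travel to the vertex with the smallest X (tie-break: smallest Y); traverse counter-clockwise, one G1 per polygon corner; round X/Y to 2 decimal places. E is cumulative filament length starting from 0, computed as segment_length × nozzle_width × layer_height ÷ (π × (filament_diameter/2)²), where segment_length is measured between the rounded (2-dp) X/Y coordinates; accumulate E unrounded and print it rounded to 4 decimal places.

At z = 13.8 mm: the cube does not reach this height (z outside [0, 4]); the cube at (11.5, 14) does not reach this height (z outside [1.5, 7]); the 26×30 cube at (1.5, 14.5) contributes its full rectangle; Combining (union): only the 26×30 cube at (1.5, 14.5) is present, so the union is just that shape — 1 connected region; the cone at (4.5, 11.5) is not intersected at this z (z outside [2, 13.5]); After the difference (first − rest): none of the subtracted shapes is present at this height, so that combined region is unchanged — 1 connected region; (rotated 25° about Z; rotation is an isometry so areas/perimeters/island counts are preserved). The outline is a single polygon with 4 vertices. Extrusion per mm of travel: 0.4 × 0.2 / (π × 0.875²) = 0.033260. Accumulating E over each segment gives final E = 3.7252.

G0 X-17.45 Y40.96 Z13.80
G1 X-4.77 Y13.78 E0.9975
G1 X18.80 Y24.76 E1.8624
G1 X6.12 Y51.95 E2.8602
G1 X-17.45 Y40.96 E3.7252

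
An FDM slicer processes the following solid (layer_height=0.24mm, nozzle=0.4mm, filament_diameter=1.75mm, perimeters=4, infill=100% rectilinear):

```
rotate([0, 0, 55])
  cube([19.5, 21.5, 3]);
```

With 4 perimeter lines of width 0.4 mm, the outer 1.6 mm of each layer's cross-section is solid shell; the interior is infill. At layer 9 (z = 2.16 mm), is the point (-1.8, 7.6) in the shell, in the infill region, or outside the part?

At z = 2.16 mm: the 19.5×21.5 cube contributes its full rectangle; (whole slice rotated 55° about Z — lengths, areas and connectivity unchanged). Overall, the cross-section is a single solid region. Undo the 55° rotation: the query point maps to (5.193, 5.834) in the un-rotated model frame. The nearest boundary edge runs (0.00, 21.50)→(0.00, 0.00); distance from the point to it = 5.19 mm. The point is inside the cross-section and 5.19 mm from the nearest boundary — more than the 1.6 mm shell width (4 × 0.4), so it's in the infill interior.

infill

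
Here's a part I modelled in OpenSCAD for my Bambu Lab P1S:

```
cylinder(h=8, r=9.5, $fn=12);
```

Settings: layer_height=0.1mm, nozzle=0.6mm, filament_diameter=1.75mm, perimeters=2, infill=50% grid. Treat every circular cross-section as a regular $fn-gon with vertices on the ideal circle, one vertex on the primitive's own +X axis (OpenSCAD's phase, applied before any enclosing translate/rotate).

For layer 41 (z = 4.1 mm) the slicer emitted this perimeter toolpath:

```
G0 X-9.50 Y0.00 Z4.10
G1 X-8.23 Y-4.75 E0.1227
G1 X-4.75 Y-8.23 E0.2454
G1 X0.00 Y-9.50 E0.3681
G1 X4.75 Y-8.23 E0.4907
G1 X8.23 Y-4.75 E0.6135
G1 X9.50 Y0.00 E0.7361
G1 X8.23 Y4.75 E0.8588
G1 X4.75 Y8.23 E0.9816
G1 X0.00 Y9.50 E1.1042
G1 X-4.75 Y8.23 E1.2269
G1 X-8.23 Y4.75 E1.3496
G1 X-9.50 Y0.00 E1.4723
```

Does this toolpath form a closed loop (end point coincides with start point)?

yes

Start point (G0): (-9.50, 0.00). End point (last G1): the path returns to the start — closed.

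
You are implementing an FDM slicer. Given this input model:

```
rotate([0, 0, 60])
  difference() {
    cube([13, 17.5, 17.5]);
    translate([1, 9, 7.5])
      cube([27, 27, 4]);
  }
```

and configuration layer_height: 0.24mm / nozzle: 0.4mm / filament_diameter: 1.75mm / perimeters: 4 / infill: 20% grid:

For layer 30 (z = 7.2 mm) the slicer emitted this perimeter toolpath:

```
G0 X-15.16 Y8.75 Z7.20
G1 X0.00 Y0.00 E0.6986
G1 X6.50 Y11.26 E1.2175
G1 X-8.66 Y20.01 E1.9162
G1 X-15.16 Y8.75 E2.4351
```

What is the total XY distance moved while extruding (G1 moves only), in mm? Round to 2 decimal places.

Sum the Euclidean lengths of each G1 segment: total = 61.01 mm.

61.01 mm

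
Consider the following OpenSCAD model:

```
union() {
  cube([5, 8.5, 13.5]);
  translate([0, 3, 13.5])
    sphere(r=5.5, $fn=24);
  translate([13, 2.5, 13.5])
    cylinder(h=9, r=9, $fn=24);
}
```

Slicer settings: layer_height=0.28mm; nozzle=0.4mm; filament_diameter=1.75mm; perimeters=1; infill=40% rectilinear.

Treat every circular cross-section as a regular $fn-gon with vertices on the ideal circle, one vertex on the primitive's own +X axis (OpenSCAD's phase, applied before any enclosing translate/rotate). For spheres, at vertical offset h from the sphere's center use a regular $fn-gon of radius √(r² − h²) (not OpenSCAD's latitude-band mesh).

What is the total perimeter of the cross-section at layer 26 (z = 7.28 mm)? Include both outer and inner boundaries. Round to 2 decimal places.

At z = 7.28 mm: the cube (footprint 5×8.5) is included at this height (perimeter 27.00 mm); the sphere at (0, 3) is absent (|z−center|=6.220 > r=5.5); the cylinder at (13, 2.5) is absent (z outside [13.5, 22.5]); Merging all regions: only the 5×8.5 cube is present, so the union is just that shape — boundary = 27.00 mm. Overall, the cross-section is a single solid region. Total boundary length (outer) = 27.00 mm.

27.00 mm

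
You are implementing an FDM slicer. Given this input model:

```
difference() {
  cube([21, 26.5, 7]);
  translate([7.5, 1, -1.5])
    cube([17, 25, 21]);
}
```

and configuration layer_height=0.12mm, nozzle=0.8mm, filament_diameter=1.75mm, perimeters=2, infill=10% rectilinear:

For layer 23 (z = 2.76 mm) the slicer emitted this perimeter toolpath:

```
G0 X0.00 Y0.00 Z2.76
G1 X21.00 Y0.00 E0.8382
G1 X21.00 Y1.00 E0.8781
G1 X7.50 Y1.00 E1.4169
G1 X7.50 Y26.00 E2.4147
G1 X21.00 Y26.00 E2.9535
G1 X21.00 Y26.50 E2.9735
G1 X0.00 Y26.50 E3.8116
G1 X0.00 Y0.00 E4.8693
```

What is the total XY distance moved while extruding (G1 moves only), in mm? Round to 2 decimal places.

122.00 mm

Sum the Euclidean lengths of each G1 segment: total = 122.00 mm.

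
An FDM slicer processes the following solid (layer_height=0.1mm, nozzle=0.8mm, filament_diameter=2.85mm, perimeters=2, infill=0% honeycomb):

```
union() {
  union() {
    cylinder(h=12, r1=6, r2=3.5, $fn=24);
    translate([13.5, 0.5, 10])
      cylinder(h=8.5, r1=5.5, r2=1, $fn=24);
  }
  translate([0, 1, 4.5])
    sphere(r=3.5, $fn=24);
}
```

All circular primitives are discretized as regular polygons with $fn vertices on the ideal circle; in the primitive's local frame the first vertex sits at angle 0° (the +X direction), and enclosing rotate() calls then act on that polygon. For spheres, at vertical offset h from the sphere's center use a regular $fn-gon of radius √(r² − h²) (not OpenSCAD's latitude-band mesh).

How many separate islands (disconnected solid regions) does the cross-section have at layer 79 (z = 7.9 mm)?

1

At z = 7.9 mm: the cone contributes a regular 24-gon of circumradius 4.354 (interpolated between r1=6 and r2=3.5 at t=0.658); the cone at (13.5, 0.5) is not intersected at this z (z outside [10, 18.5]); Merging all regions: only the cone is present, so the union is just that shape — 1 connected region; the r=3.5 sphere at (0, 1) slices to a regular 24-gon of circumradius 0.831 (√(r²−h²) with h=3.4 from center); Merging all regions: the r=3.5 sphere at (0, 1) lies entirely inside the result so far, so the union is just the result so far — 1 connected region. Overall, the cross-section is a single solid region. Island count = 1.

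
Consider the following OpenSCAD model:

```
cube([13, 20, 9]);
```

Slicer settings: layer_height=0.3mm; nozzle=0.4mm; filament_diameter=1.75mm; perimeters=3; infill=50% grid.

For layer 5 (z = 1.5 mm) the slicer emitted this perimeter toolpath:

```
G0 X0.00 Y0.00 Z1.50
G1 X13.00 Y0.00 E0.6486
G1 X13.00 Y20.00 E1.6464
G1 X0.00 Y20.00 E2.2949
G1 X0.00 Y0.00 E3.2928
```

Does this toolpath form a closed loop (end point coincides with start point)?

yes

Start point (G0): (0.00, 0.00). End point (last G1): the path returns to the start — closed.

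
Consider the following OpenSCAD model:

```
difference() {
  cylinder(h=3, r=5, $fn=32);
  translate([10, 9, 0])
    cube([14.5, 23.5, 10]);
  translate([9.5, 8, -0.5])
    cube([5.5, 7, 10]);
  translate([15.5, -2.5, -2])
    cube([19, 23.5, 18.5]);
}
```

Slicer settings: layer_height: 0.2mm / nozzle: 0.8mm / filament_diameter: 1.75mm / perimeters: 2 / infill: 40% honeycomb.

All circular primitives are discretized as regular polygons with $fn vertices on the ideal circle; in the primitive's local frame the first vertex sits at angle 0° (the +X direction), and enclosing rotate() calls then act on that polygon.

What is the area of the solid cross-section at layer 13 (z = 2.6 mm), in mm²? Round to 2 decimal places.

78.04 mm²

At z = 2.6 mm: the cylinder: section is a regular 32-gon, circumradius r=5 (area = (32/2)·5.000²·sin(360°/32) = 78.04 mm²); the cube at (10, 9) is present — its section is the full 14.5×23.5 rectangle (area 340.75 mm²); the cube at (9.5, 8) is present — its section is the full 5.5×7 rectangle (area 38.50 mm²); the cube at (15.5, -2.5) is present — its section is the full 19×23.5 rectangle (area 446.50 mm²); Taking the first minus the rest: starting from the r=5 cylinder (78.04 mm²), the 14.5×23.5 cube at (10, 9) misses the remaining region (no effect); the 5.5×7 cube at (9.5, 8) misses the remaining region (no effect); the 19×23.5 cube at (15.5, -2.5) misses the remaining region (no effect) — area = 78.04 mm². Overall, the cross-section is a single solid region. Net area = 78.04 mm².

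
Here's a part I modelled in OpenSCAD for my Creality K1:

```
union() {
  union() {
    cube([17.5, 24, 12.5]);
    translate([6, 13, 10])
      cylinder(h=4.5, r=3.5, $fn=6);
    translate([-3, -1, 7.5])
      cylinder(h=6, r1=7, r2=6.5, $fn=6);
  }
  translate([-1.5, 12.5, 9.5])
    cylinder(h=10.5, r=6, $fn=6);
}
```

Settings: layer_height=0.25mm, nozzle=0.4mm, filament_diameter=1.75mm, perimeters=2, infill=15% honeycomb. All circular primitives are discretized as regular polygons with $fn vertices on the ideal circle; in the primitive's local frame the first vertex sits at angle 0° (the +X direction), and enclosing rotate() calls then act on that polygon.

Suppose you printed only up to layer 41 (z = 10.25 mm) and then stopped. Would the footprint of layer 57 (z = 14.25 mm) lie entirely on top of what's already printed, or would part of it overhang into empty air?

entirely on top

Compare the two slices. At z = 10.25: the cube is present — its section is the full 17.5×24 rectangle (area 420.00 mm²); the r=3.5 cylinder at (6, 13) gives a regular 6-gon of circumradius 3.5 (constant along its height) (area = (6/2)·3.500²·sin(360°/6) = 31.83 mm²); the cone at (-3, -1): at t=0.458 of its height the radius interpolates to r₁+(r₂−r₁)t = 6.771, giving a regular 6-gon of that circumradius (area = (6/2)·6.771²·sin(360°/6) = 119.11 mm²); Combining (union): the regions partially overlap — summed areas 570.93 mm² minus the doubly-counted overlap 40.53 mm² gives 530.40 mm² — area = 530.40 mm²; the r=6 cylinder at (-1.5, 12.5) gives a regular 6-gon of circumradius 6 (constant along its height) (area = (6/2)·6.000²·sin(360°/6) = 93.53 mm²); Merging all regions: the regions partially overlap — summed areas 623.93 mm² minus the doubly-counted overlap 31.18 mm² gives 592.76 mm² — area = 592.76 mm². At z = 14.25: the cube is not intersected at this z (z outside [0, 12.5]); the r=3.5 cylinder at (6, 13) contributes a regular 6-gon of circumradius 3.5 (area = (6/2)·3.500²·sin(360°/6) = 31.83 mm²); the cone at (-3, -1) does not reach this height (z outside [7.5, 13.5]); Taking the union: only the r=3.5 cylinder at (6, 13) is present, so the union is just that shape — area = 31.83 mm²; the cylinder at (-1.5, 12.5): section is a regular 6-gon, circumradius r=6 (area = (6/2)·6.000²·sin(360°/6) = 93.53 mm²); Taking the union: the regions partially overlap — summed areas 125.36 mm² minus the doubly-counted overlap 3.39 mm² gives 121.97 mm² — area = 121.97 mm². Checking containment: the cross-section at z = 14.25 is a subset of the cross-section at z = 10.25.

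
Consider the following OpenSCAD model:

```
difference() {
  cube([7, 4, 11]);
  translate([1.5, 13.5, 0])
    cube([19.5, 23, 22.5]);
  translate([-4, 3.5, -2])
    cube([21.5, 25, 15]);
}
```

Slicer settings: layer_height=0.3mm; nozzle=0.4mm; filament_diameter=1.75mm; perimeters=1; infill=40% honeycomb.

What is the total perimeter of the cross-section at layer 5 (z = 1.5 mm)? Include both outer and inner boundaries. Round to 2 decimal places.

21.00 mm

At z = 1.5 mm: the cube is present — its section is the full 7×4 rectangle (perimeter 22.00 mm); the 19.5×23 cube at (1.5, 13.5) contributes its full rectangle (perimeter 85.00 mm); the cube at (-4, 3.5) (footprint 21.5×25) is included at this height (perimeter 93.00 mm); After the difference (first − rest): starting from the 7×4 cube, the 19.5×23 cube at (1.5, 13.5) misses the remaining region (no effect); the 21.5×25 cube at (-4, 3.5) partially overlaps it — only the 3.50 mm² overlap (of its 537.50 mm²) is removed, clipping the outline — boundary = 21.00 mm. Overall, the cross-section is a single solid region. Total boundary length (outer) = 21.00 mm.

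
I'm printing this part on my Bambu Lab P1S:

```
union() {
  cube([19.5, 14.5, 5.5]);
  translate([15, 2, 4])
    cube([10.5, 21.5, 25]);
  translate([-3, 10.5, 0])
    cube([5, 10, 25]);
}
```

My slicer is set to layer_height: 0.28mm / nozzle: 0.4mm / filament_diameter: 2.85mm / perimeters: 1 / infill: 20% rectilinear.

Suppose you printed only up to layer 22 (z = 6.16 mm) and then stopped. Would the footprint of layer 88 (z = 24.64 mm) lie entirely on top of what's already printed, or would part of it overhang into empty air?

entirely on top

Compare the two slices. At z = 6.16: the cube is not intersected at this z (z outside [0, 5.5]); the 10.5×21.5 cube at (15, 2) contributes its full rectangle (area 225.75 mm²); the cube at (-3, 10.5) is present — its section is the full 5×10 rectangle (area 50.00 mm²); Taking the union: the 2 present regions are separate (no shared area or edge), so areas and boundary lengths simply add and each stays a separate island — area = 275.75 mm². At z = 24.64: the cube does not reach this height (z outside [0, 5.5]); the cube at (15, 2) is present — its section is the full 10.5×21.5 rectangle (area 225.75 mm²); the cube at (-3, 10.5) is present — its section is the full 5×10 rectangle (area 50.00 mm²); Merging all regions: the 2 present regions are separate (no shared area or edge), so areas and boundary lengths simply add and each stays a separate island — area = 275.75 mm². Checking containment: the cross-section at z = 24.64 is a subset of the cross-section at z = 6.16.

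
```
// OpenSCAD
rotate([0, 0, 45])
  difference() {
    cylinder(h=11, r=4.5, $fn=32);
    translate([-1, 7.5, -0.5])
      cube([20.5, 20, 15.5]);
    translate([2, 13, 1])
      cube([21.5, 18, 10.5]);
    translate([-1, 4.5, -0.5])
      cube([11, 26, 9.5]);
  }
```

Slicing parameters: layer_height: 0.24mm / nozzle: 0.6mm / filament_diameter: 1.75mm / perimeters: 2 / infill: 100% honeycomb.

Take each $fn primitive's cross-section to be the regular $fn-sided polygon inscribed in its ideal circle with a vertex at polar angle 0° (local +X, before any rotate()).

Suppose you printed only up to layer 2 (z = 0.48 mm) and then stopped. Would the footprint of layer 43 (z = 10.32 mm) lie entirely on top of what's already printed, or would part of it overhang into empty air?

entirely on top

Compare the two slices. At z = 0.48: the r=4.5 cylinder contributes a regular 32-gon of circumradius 4.5 (area = (32/2)·4.500²·sin(360°/32) = 63.21 mm²); the cube at (-1, 7.5) is present — its section is the full 20.5×20 rectangle (area 410.00 mm²); the cube at (2, 13) does not reach this height (z outside [1, 11.5]); the 11×26 cube at (-1, 4.5) contributes its full rectangle (area 286.00 mm²); After the difference (first − rest): starting from the r=4.5 cylinder (63.21 mm²), the 20.5×20 cube at (-1, 7.5) misses the remaining region (no effect); the 11×26 cube at (-1, 4.5) misses the remaining region (no effect) — area = 63.21 mm²; (rotated 45° about Z; rotation is an isometry so areas/perimeters/island counts are preserved). At z = 10.32: the r=4.5 cylinder gives a regular 32-gon of circumradius 4.5 (constant along its height) (area = (32/2)·4.500²·sin(360°/32) = 63.21 mm²); the cube at (-1, 7.5) (footprint 20.5×20) is included at this height (area 410.00 mm²); the 21.5×18 cube at (2, 13) contributes its full rectangle (area 387.00 mm²); the cube at (-1, 4.5) is not intersected at this z (z outside [-0.5, 9]); Subtracting the remaining from the first: starting from the r=4.5 cylinder (63.21 mm²), the 20.5×20 cube at (-1, 7.5) misses the remaining region (no effect); the 21.5×18 cube at (2, 13) misses the remaining region (no effect) — area = 63.21 mm²; (whole slice rotated 45° about Z — lengths, areas and connectivity unchanged). Checking containment: the cross-section at z = 10.32 is a subset of the cross-section at z = 0.48.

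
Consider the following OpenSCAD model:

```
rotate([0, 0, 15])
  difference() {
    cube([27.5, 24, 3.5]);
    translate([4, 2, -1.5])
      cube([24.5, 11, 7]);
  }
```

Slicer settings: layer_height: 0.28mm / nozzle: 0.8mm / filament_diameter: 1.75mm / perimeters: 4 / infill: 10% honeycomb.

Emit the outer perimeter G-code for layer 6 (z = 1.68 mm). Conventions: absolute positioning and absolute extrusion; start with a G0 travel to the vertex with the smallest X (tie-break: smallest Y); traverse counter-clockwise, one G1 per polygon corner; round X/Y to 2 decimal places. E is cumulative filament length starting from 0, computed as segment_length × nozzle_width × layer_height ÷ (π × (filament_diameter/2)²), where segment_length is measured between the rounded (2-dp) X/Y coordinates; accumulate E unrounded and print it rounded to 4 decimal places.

G0 X-6.21 Y23.18 Z1.68
G1 X0.00 Y0.00 E2.2348
G1 X26.56 Y7.12 E4.7957
G1 X26.05 Y9.05 E4.9816
G1 X3.35 Y2.97 E7.1701
G1 X0.50 Y13.59 E8.1941
G1 X23.20 Y19.67 E10.3826
G1 X20.35 Y30.30 E11.4076
G1 X-6.21 Y23.18 E13.9684

At z = 1.68 mm: the 27.5×24 cube contributes its full rectangle; the cube at (4, 2) is present — its section is the full 24.5×11 rectangle; Subtracting the remaining from the first: starting from the 27.5×24 cube, the 24.5×11 cube at (4, 2) partially overlaps it — only the 258.50 mm² overlap (of its 269.50 mm²) is removed, clipping the outline — 1 connected region; (whole slice rotated 15° about Z — lengths, areas and connectivity unchanged). The outline is a single polygon with 8 vertices. Extrusion per mm of travel: 0.8 × 0.28 / (π × 0.875²) = 0.093128. Accumulating E over each segment gives final E = 13.9684.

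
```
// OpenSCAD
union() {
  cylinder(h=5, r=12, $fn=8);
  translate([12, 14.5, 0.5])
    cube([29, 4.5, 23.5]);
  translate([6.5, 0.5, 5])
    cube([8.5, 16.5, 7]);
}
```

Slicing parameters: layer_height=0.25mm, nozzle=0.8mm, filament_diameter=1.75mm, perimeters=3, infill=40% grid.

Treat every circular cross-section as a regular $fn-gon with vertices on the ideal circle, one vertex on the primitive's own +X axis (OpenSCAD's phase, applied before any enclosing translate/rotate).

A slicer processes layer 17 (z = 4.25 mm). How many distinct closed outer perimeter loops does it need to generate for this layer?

2

At z = 4.25 mm: the r=12 cylinder contributes a regular 8-gon of circumradius 12; the 29×4.5 cube at (12, 14.5) contributes its full rectangle; the cube at (6.5, 0.5) is absent (z outside [5, 12]); Combining (union): the 2 present regions are separate (no shared area or edge), so areas and boundary lengths simply add and each stays a separate island — 2 connected regions. The result has 2 disconnected regions.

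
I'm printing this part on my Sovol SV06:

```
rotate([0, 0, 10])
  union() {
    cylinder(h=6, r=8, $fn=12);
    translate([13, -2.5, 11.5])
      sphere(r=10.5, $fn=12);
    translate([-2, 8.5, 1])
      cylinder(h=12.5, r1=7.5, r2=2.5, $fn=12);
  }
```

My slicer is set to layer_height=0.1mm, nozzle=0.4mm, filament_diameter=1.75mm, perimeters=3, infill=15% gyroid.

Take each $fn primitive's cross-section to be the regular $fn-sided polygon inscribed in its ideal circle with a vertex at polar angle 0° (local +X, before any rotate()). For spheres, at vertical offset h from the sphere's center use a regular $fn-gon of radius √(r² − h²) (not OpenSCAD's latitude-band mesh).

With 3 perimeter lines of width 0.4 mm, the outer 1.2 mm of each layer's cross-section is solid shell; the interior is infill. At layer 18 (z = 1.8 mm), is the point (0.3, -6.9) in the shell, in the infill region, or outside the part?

shell

At z = 1.8 mm: the cylinder: section is a regular 12-gon, circumradius r=8; the sphere at (13, -2.5): section is a regular 12-gon, circumradius = √(r²−h²) = √(10.5²−9.7²) = 4.020; the cone at (-2, 8.5): at t=0.064 of its height the radius interpolates to r₁+(r₂−r₁)t = 7.180, giving a regular 12-gon of that circumradius; Taking the union: the regions partially overlap (shared area 51.23 mm²), so overlapping operands fuse into one piece — 2 connected regions; (rotated 10° about Z; rotation is an isometry so areas/perimeters/island counts are preserved). Overall, the cross-section has 2 separate islands. Undo the 10° rotation: the query point maps to (-0.903, -6.847) in the un-rotated model frame. The nearest boundary edge runs (-0.00, -8.00)→(-4.00, -6.93); distance from the point to it = 0.88 mm. (Shell/infill is judged within the island containing the point — the largest one.) The point is inside the cross-section, 0.88 mm from the nearest boundary — within the 1.2 mm shell band (3 × 0.4).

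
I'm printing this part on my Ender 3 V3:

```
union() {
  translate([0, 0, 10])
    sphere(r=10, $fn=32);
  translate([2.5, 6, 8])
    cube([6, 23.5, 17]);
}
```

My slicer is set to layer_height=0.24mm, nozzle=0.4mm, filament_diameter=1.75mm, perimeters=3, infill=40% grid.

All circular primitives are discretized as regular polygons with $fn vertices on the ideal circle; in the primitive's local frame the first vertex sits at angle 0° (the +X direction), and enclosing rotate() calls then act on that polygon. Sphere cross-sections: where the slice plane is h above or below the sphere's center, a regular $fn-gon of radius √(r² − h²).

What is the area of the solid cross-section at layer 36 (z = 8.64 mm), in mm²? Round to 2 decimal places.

435.58 mm²

At z = 8.64 mm: the r=10 sphere slices to a regular 32-gon of circumradius 9.907 (√(r²−h²) with h=1.36 from center) (area = (32/2)·9.907²·sin(360°/32) = 306.37 mm²); the cube at (2.5, 6) is present — its section is the full 6×23.5 rectangle (area 141.00 mm²); Taking the union: the regions partially overlap — summed areas 447.37 mm² minus the doubly-counted overlap 11.79 mm² gives 435.58 mm² — area = 435.58 mm². Overall, the cross-section is a single solid region. Net area = 435.58 mm².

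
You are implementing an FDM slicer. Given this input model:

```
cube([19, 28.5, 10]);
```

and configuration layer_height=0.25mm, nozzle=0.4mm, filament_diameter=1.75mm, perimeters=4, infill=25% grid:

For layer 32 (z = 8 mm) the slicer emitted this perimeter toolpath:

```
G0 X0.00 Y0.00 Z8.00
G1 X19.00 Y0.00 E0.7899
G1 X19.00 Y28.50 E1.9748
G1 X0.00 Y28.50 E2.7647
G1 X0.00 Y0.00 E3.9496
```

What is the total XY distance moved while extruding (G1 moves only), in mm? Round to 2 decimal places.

Sum the Euclidean lengths of each G1 segment: total = 95.00 mm.

95.00 mm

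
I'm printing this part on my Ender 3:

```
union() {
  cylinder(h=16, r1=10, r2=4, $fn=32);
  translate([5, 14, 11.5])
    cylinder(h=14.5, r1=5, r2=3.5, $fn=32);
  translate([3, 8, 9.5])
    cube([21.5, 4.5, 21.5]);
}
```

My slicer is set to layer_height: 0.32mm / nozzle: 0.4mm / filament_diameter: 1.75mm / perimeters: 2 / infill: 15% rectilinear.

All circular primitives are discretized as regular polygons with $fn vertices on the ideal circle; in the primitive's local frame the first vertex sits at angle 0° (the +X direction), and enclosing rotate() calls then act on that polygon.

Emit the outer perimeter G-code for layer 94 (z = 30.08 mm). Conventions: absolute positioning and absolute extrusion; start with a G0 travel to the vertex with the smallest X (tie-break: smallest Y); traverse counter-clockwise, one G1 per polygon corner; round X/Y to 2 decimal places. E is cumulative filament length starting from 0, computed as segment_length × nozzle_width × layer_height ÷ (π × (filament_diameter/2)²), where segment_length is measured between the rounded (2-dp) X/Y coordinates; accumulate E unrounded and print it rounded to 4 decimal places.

At z = 30.08 mm: the cone is not intersected at this z (z outside [0, 16]); the cone at (5, 14) does not reach this height (z outside [11.5, 26]); the cube at (3, 8) (footprint 21.5×4.5) is included at this height; Taking the union: only the 21.5×4.5 cube at (3, 8) is present, so the union is just that shape — 1 connected region. The outline is a single polygon with 4 vertices. Extrusion per mm of travel: 0.4 × 0.32 / (π × 0.875²) = 0.053216. Accumulating E over each segment gives final E = 2.7672.

G0 X3.00 Y8.00 Z30.08
G1 X24.50 Y8.00 E1.1441
G1 X24.50 Y12.50 E1.3836
G1 X3.00 Y12.50 E2.5278
G1 X3.00 Y8.00 E2.7672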